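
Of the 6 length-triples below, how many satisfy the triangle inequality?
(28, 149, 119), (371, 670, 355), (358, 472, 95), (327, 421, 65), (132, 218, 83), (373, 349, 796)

(28,119,149): 28+119 ≤ 149 → not valid
(355,371,670): 355+371 > 670 → valid
(95,358,472): 95+358 ≤ 472 → not valid
(65,327,421): 65+327 ≤ 421 → not valid
(83,132,218): 83+132 ≤ 218 → not valid
(349,373,796): 349+373 ≤ 796 → not valid
1 of the 6 triples forms a triangle.

1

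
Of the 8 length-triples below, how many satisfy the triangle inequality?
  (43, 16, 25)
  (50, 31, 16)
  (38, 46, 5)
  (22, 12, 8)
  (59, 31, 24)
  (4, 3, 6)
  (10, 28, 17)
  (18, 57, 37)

(16,25,43): 16+25 ≤ 43 → not valid
(16,31,50): 16+31 ≤ 50 → not valid
(5,38,46): 5+38 ≤ 46 → not valid
(8,12,22): 8+12 ≤ 22 → not valid
(24,31,59): 24+31 ≤ 59 → not valid
(3,4,6): 3+4 > 6 → valid
(10,17,28): 10+17 ≤ 28 → not valid
(18,37,57): 18+37 ≤ 57 → not valid
1 of the 8 triples forms a triangle.

1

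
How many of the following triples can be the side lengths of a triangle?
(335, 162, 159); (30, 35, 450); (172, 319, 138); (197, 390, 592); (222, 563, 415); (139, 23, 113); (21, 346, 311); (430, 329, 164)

2

(159,162,335): 159+162 ≤ 335 → not valid
(30,35,450): 30+35 ≤ 450 → not valid
(138,172,319): 138+172 ≤ 319 → not valid
(197,390,592): 197+390 ≤ 592 → not valid
(222,415,563): 222+415 > 563 → valid
(23,113,139): 23+113 ≤ 139 → not valid
(21,311,346): 21+311 ≤ 346 → not valid
(164,329,430): 164+329 > 430 → valid
2 of the 8 triples form a triangle.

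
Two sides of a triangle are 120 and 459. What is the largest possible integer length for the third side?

The third side must be strictly less than 120 + 459 = 579.
The largest integer below 579 is 578.

578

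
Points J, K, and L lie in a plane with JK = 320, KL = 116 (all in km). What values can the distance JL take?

204 ≤ JL ≤ 436 km

By the triangle inequality, |320 − 116| ≤ JL ≤ 320 + 116.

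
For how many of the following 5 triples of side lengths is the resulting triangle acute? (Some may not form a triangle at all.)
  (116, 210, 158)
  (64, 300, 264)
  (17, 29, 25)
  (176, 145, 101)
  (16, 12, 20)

2

(116,210,158): 116²+158² = 38420 < 44100 = 210² → obtuse
(64,300,264): 64²+264² = 73792 < 90000 = 300² → obtuse
(17,29,25): 17²+25² = 914 > 841 = 29² → acute
(176,145,101): 101²+145² = 31226 > 30976 = 176² → acute
(16,12,20): 12²+16² = 400 = 20² → right
2 of the 5 are acute.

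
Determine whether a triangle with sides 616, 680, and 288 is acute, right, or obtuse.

Compare the square of the longest side to the sum of squares of the other two: 288² + 616² = 462400 = 680².

right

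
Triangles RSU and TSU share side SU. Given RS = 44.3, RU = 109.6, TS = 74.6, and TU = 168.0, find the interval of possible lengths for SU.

93.4 < SU < 153.9

From triangle RSU: |44.3 − 109.6| < SU < 44.3 + 109.6, i.e. 65.3 < SU < 153.9.
From triangle TSU: 93.4 < SU < 242.6.
Both must hold, so SU lies in the intersection.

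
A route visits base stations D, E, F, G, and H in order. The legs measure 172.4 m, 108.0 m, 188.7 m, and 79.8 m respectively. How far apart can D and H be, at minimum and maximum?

The maximum is all hops collinear in one direction: 172.4 + 108.0 + 188.7 + 79.8 = 548.9.
The longest hop is 188.7; the others sum to 360.2. Since 188.7 ≤ 360.2, the path can fold back on itself completely, so the minimum distance is 0.

0 ≤ DH ≤ 548.9 m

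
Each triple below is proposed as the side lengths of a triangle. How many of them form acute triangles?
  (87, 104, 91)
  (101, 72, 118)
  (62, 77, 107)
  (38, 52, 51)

3

(87,104,91): 87²+91² = 15850 > 10816 = 104² → acute
(101,72,118): 72²+101² = 15385 > 13924 = 118² → acute
(62,77,107): 62²+77² = 9773 < 11449 = 107² → obtuse
(38,52,51): 38²+51² = 4045 > 2704 = 52² → acute
3 of the 4 are acute.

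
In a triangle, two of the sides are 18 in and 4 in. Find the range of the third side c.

By the triangle inequality, c must be less than 18 + 4 = 22 and greater than |18 − 4| = 14.

14 < c < 22 (in)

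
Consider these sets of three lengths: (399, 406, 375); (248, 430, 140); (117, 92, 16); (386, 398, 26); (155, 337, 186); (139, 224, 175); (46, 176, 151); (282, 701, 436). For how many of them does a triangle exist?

(375,399,406): 375+399 > 406 → valid
(140,248,430): 140+248 ≤ 430 → not valid
(16,92,117): 16+92 ≤ 117 → not valid
(26,386,398): 26+386 > 398 → valid
(155,186,337): 155+186 > 337 → valid
(139,175,224): 139+175 > 224 → valid
(46,151,176): 46+151 > 176 → valid
(282,436,701): 282+436 > 701 → valid
6 of the 8 triples form a triangle.

6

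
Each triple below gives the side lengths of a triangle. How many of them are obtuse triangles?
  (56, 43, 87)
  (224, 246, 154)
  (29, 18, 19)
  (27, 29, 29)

2

(56,43,87): 43²+56² = 4985 < 7569 = 87² → obtuse
(224,246,154): 154²+224² = 73892 > 60516 = 246² → acute
(29,18,19): 18²+19² = 685 < 841 = 29² → obtuse
(27,29,29): 27²+29² = 1570 > 841 = 29² → acute
2 of the 4 are obtuse.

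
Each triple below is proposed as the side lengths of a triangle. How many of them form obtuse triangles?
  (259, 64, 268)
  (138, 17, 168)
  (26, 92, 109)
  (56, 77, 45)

(259,64,268): 64²+259² = 71177 < 71824 = 268² → obtuse
(138,17,168): 17+138 ≤ 168, not a triangle
(26,92,109): 26²+92² = 9140 < 11881 = 109² → obtuse
(56,77,45): 45²+56² = 5161 < 5929 = 77² → obtuse
3 of the 4 are obtuse.

3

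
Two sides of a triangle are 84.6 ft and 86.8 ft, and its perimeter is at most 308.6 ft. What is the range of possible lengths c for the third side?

Triangle inequality alone gives 2.2 < c < 171.4.
The perimeter condition gives c ≤ 308.6 − 84.6 − 86.8 = 137.2.
Intersecting the two: 2.2 < c ≤ 137.2.

2.2 < c ≤ 137.2 ft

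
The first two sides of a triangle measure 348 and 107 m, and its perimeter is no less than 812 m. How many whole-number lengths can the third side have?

98

Triangle inequality: 241 < x < 455. Perimeter ≥ 812 gives x ≥ 812 − 348 − 107 = 357.
So 357 ≤ x < 455; integers 357 through 454: 98 values.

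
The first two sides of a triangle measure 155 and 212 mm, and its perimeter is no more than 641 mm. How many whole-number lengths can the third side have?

Triangle inequality: 57 < x < 367. Perimeter ≤ 641 gives x ≤ 641 − 155 − 212 = 274.
So 57 < x ≤ 274; integers 58 through 274: 217 values.

217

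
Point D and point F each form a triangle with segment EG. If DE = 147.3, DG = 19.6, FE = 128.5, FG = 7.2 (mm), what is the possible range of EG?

127.7 < EG < 135.7

From triangle DEG: |147.3 − 19.6| < EG < 147.3 + 19.6, i.e. 127.7 < EG < 166.9.
From triangle FEG: 121.3 < EG < 135.7.
Both must hold, so EG lies in the intersection.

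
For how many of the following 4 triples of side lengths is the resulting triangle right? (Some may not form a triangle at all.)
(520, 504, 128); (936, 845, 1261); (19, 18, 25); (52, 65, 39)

(520,504,128): 128²+504² = 270400 = 520² → right
(936,845,1261): 845²+936² = 1590121 = 1261² → right
(19,18,25): 18²+19² = 685 > 625 = 25² → acute
(52,65,39): 39²+52² = 4225 = 65² → right
3 of the 4 are right.

3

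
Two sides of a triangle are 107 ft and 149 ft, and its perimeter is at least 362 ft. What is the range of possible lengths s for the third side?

106 ≤ s < 256

Triangle inequality alone gives 42 < s < 256.
The perimeter condition gives s ≥ 362 − 107 − 149 = 106.
Intersecting the two: 106 ≤ s < 256.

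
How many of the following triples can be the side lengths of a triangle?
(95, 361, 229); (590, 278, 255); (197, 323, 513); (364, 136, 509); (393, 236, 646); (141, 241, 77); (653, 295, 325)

(95,229,361): 95+229 ≤ 361 → not valid
(255,278,590): 255+278 ≤ 590 → not valid
(197,323,513): 197+323 > 513 → valid
(136,364,509): 136+364 ≤ 509 → not valid
(236,393,646): 236+393 ≤ 646 → not valid
(77,141,241): 77+141 ≤ 241 → not valid
(295,325,653): 295+325 ≤ 653 → not valid
1 of the 7 triples forms a triangle.

1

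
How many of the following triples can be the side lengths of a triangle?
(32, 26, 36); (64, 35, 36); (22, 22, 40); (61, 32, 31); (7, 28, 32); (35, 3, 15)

(26,32,36): 26+32 > 36 → valid
(35,36,64): 35+36 > 64 → valid
(22,22,40): 22+22 > 40 → valid
(31,32,61): 31+32 > 61 → valid
(7,28,32): 7+28 > 32 → valid
(3,15,35): 3+15 ≤ 35 → not valid
5 of the 6 triples form a triangle.

5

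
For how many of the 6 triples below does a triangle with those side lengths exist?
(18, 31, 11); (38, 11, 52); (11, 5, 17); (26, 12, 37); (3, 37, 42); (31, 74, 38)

(11,18,31): 11+18 ≤ 31 → not valid
(11,38,52): 11+38 ≤ 52 → not valid
(5,11,17): 5+11 ≤ 17 → not valid
(12,26,37): 12+26 > 37 → valid
(3,37,42): 3+37 ≤ 42 → not valid
(31,38,74): 31+38 ≤ 74 → not valid
1 of the 6 triples forms a triangle.

1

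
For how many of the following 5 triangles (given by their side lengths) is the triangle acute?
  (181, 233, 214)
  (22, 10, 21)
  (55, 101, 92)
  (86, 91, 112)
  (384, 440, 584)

4

(181,233,214): 181²+214² = 78557 > 54289 = 233² → acute
(22,10,21): 10²+21² = 541 > 484 = 22² → acute
(55,101,92): 55²+92² = 11489 > 10201 = 101² → acute
(86,91,112): 86²+91² = 15677 > 12544 = 112² → acute
(384,440,584): 384²+440² = 341056 = 584² → right
4 of the 5 are acute.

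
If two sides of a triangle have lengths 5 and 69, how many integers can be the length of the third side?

The third side lies in the open interval (64, 74).
Integers from 65 to 73 inclusive: 73 − 65 + 1 = 9.

9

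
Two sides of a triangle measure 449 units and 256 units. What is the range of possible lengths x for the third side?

193 < x < 705 (units)

By the triangle inequality, x must be less than 449 + 256 = 705 and greater than |449 − 256| = 193.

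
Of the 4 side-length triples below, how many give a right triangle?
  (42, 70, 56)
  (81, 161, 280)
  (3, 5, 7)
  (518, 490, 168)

(42,70,56): 42²+56² = 4900 = 70² → right
(81,161,280): 81+161 ≤ 280, not a triangle
(3,5,7): 3²+5² = 34 < 49 = 7² → obtuse
(518,490,168): 168²+490² = 268324 = 518² → right
2 of the 4 are right.

2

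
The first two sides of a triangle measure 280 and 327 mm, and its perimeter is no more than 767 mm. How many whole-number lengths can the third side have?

Triangle inequality: 47 < x < 607. Perimeter ≤ 767 gives x ≤ 767 − 280 − 327 = 160.
So 47 < x ≤ 160; integers 48 through 160: 113 values.

113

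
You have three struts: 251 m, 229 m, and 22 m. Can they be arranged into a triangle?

The two shorter sides sum to 251, exactly equal to the longest side 251.
That gives only a degenerate (flat) triangle — the inequality must be strict.

No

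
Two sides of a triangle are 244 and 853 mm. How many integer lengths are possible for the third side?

The third side lies in the open interval (609, 1097).
Integers from 610 to 1096 inclusive: 1096 − 610 + 1 = 487.

487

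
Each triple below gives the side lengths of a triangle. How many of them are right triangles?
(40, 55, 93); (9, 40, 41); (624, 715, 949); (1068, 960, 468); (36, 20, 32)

3

(40,55,93): 40²+55² = 4625 < 8649 = 93² → obtuse
(9,40,41): 9²+40² = 1681 = 41² → right
(624,715,949): 624²+715² = 900601 = 949² → right
(1068,960,468): 468²+960² = 1140624 = 1068² → right
(36,20,32): 20²+32² = 1424 > 1296 = 36² → acute
3 of the 5 are right.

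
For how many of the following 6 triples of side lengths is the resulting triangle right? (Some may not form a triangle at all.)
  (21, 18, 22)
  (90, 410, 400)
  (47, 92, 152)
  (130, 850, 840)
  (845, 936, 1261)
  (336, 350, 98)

4

(21,18,22): 18²+21² = 765 > 484 = 22² → acute
(90,410,400): 90²+400² = 168100 = 410² → right
(47,92,152): 47+92 ≤ 152, not a triangle
(130,850,840): 130²+840² = 722500 = 850² → right
(845,936,1261): 845²+936² = 1590121 = 1261² → right
(336,350,98): 98²+336² = 122500 = 350² → right
4 of the 6 are right.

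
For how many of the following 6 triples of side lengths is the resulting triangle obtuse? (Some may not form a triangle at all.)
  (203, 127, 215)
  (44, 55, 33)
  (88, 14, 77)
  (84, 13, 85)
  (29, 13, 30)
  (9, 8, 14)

(203,127,215): 127²+203² = 57338 > 46225 = 215² → acute
(44,55,33): 33²+44² = 3025 = 55² → right
(88,14,77): 14²+77² = 6125 < 7744 = 88² → obtuse
(84,13,85): 13²+84² = 7225 = 85² → right
(29,13,30): 13²+29² = 1010 > 900 = 30² → acute
(9,8,14): 8²+9² = 145 < 196 = 14² → obtuse
2 of the 6 are obtuse.

2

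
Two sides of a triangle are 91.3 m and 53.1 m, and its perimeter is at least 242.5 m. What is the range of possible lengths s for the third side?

Triangle inequality alone gives 38.2 < s < 144.4.
The perimeter condition gives s ≥ 242.5 − 91.3 − 53.1 = 98.1.
Intersecting the two: 98.1 ≤ s < 144.4.

98.1 ≤ s < 144.4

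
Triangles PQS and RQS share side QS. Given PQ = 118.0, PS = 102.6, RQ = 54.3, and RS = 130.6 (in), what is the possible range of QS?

76.3 < QS < 184.9

From triangle PQS: |118.0 − 102.6| < QS < 118.0 + 102.6, i.e. 15.4 < QS < 220.6.
From triangle RQS: 76.3 < QS < 184.9.
Both must hold, so QS lies in the intersection.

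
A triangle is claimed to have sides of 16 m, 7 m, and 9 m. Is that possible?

No

The two shorter sides sum to 16, exactly equal to the longest side 16.
That gives only a degenerate (flat) triangle — the inequality must be strict.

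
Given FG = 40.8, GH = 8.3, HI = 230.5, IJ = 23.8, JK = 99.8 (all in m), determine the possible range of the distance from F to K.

The maximum is all hops collinear in one direction: 40.8 + 8.3 + 230.5 + 23.8 + 99.8 = 403.2.
The longest hop is 230.5; the others sum to 172.7. Folding the others back against it leaves at least 230.5 − 172.7 = 57.8.

57.8 ≤ FK ≤ 403.2 m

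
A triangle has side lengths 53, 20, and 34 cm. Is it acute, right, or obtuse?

obtuse

Compare the square of the longest side to the sum of squares of the other two: 20² + 34² = 1556 < 2809 = 53².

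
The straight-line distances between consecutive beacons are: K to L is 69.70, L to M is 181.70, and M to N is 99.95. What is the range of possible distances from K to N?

12.05 ≤ KN ≤ 351.35

The maximum is all hops collinear in one direction: 69.70 + 181.70 + 99.95 = 351.35.
The longest hop is 181.70; the others sum to 169.65. Folding the others back against it leaves at least 181.70 − 169.65 = 12.05.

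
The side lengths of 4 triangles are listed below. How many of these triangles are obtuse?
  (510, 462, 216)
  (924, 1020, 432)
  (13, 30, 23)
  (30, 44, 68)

(510,462,216): 216²+462² = 260100 = 510² → right
(924,1020,432): 432²+924² = 1040400 = 1020² → right
(13,30,23): 13²+23² = 698 < 900 = 30² → obtuse
(30,44,68): 30²+44² = 2836 < 4624 = 68² → obtuse
2 of the 4 are obtuse.

2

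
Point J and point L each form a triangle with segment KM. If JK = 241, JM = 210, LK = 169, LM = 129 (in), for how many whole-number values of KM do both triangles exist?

257

From triangle JKM: 31 < KM < 451.
From triangle LKM: 40 < KM < 298.
Intersection: 40 < KM < 298, so integers 41 through 297: 257 values.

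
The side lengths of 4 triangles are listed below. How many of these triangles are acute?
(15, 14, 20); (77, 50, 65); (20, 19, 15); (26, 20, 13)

(15,14,20): 14²+15² = 421 > 400 = 20² → acute
(77,50,65): 50²+65² = 6725 > 5929 = 77² → acute
(20,19,15): 15²+19² = 586 > 400 = 20² → acute
(26,20,13): 13²+20² = 569 < 676 = 26² → obtuse
3 of the 4 are acute.

3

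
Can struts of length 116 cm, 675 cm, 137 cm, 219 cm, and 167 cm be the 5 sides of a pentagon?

No

For a pentagon, each side must be shorter than the sum of the others.
Here the longest side is 675, but the remaining 4 sides sum to only 639.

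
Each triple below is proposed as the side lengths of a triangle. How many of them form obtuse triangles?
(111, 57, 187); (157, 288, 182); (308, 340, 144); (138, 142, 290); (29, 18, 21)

(111,57,187): 57+111 ≤ 187, not a triangle
(157,288,182): 157²+182² = 57773 < 82944 = 288² → obtuse
(308,340,144): 144²+308² = 115600 = 340² → right
(138,142,290): 138+142 ≤ 290, not a triangle
(29,18,21): 18²+21² = 765 < 841 = 29² → obtuse
2 of the 5 are obtuse.

2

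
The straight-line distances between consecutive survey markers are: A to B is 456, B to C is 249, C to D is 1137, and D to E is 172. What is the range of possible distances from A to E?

The maximum is all hops collinear in one direction: 456 + 249 + 1137 + 172 = 2014.
The longest hop is 1137; the others sum to 877. Folding the others back against it leaves at least 1137 − 877 = 260.

260 ≤ AE ≤ 2014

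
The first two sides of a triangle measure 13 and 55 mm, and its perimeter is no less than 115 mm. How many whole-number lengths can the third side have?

Triangle inequality: 42 < x < 68. Perimeter ≥ 115 gives x ≥ 115 − 13 − 55 = 47.
So 47 ≤ x < 68; integers 47 through 67: 21 values.

21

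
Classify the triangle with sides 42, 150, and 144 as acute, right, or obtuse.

right

Compare the square of the longest side to the sum of squares of the other two: 42² + 144² = 22500 = 150².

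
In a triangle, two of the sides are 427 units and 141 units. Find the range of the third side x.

By the triangle inequality, x must be less than 427 + 141 = 568 and greater than |427 − 141| = 286.

286 < x < 568 (units)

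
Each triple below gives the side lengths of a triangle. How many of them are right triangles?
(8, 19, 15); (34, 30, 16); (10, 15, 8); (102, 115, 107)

(8,19,15): 8²+15² = 289 < 361 = 19² → obtuse
(34,30,16): 16²+30² = 1156 = 34² → right
(10,15,8): 8²+10² = 164 < 225 = 15² → obtuse
(102,115,107): 102²+107² = 21853 > 13225 = 115² → acute
1 of the 4 is right.

1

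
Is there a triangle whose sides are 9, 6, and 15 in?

The two shorter sides sum to 15, exactly equal to the longest side 15.
That gives only a degenerate (flat) triangle — the inequality must be strict.

No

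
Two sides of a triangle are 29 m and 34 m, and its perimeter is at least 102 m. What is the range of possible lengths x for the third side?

Triangle inequality alone gives 5 < x < 63.
The perimeter condition gives x ≥ 102 − 29 − 34 = 39.
Intersecting the two: 39 ≤ x < 63.

39 ≤ x < 63 m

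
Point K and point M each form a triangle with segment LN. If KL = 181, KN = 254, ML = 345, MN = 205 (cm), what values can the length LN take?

140 < LN < 435

From triangle KLN: |181 − 254| < LN < 181 + 254, i.e. 73 < LN < 435.
From triangle MLN: 140 < LN < 550.
Both must hold, so LN lies in the intersection.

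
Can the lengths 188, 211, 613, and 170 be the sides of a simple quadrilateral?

No

For a quadrilateral, each side must be shorter than the sum of the others.
Here the longest side is 613, but the remaining 3 sides sum to only 569.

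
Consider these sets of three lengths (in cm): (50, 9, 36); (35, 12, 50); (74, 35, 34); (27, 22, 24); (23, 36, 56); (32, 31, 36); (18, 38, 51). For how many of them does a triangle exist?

4

(9,36,50): 9+36 ≤ 50 → not valid
(12,35,50): 12+35 ≤ 50 → not valid
(34,35,74): 34+35 ≤ 74 → not valid
(22,24,27): 22+24 > 27 → valid
(23,36,56): 23+36 > 56 → valid
(31,32,36): 31+32 > 36 → valid
(18,38,51): 18+38 > 51 → valid
4 of the 7 triples form a triangle.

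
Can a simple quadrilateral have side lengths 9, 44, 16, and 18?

No

For a quadrilateral, each side must be shorter than the sum of the others.
Here the longest side is 44, but the remaining 3 sides sum to only 43.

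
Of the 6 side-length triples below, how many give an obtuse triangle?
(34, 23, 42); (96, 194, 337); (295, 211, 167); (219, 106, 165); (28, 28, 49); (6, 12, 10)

5

(34,23,42): 23²+34² = 1685 < 1764 = 42² → obtuse
(96,194,337): 96+194 ≤ 337, not a triangle
(295,211,167): 167²+211² = 72410 < 87025 = 295² → obtuse
(219,106,165): 106²+165² = 38461 < 47961 = 219² → obtuse
(28,28,49): 28²+28² = 1568 < 2401 = 49² → obtuse
(6,12,10): 6²+10² = 136 < 144 = 12² → obtuse
5 of the 6 are obtuse.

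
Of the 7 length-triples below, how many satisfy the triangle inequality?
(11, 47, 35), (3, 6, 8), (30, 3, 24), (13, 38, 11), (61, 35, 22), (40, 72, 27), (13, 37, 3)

1

(11,35,47): 11+35 ≤ 47 → not valid
(3,6,8): 3+6 > 8 → valid
(3,24,30): 3+24 ≤ 30 → not valid
(11,13,38): 11+13 ≤ 38 → not valid
(22,35,61): 22+35 ≤ 61 → not valid
(27,40,72): 27+40 ≤ 72 → not valid
(3,13,37): 3+13 ≤ 37 → not valid
1 of the 7 triples forms a triangle.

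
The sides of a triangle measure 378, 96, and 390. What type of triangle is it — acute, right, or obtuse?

right

Compare the square of the longest side to the sum of squares of the other two: 96² + 378² = 152100 = 390².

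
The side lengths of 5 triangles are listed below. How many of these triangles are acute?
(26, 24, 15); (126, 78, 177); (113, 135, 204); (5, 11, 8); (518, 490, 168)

1

(26,24,15): 15²+24² = 801 > 676 = 26² → acute
(126,78,177): 78²+126² = 21960 < 31329 = 177² → obtuse
(113,135,204): 113²+135² = 30994 < 41616 = 204² → obtuse
(5,11,8): 5²+8² = 89 < 121 = 11² → obtuse
(518,490,168): 168²+490² = 268324 = 518² → right
1 of the 5 is acute.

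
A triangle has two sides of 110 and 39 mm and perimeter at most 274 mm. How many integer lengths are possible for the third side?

54

Triangle inequality: 71 < x < 149. Perimeter ≤ 274 gives x ≤ 274 − 110 − 39 = 125.
So 71 < x ≤ 125; integers 72 through 125: 54 values.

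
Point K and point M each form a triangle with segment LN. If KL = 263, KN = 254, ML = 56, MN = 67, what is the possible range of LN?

11 < LN < 123

From triangle KLN: |263 − 254| < LN < 263 + 254, i.e. 9 < LN < 517.
From triangle MLN: 11 < LN < 123.
Both must hold, so LN lies in the intersection.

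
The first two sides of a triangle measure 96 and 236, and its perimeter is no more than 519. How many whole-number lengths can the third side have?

47

Triangle inequality: 140 < x < 332. Perimeter ≤ 519 gives x ≤ 519 − 96 − 236 = 187.
So 140 < x ≤ 187; integers 141 through 187: 47 values.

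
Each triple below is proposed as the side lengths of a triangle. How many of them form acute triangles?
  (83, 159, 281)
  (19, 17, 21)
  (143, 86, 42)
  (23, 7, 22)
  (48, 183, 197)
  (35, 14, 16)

(83,159,281): 83+159 ≤ 281, not a triangle
(19,17,21): 17²+19² = 650 > 441 = 21² → acute
(143,86,42): 42+86 ≤ 143, not a triangle
(23,7,22): 7²+22² = 533 > 529 = 23² → acute
(48,183,197): 48²+183² = 35793 < 38809 = 197² → obtuse
(35,14,16): 14+16 ≤ 35, not a triangle
2 of the 6 are acute.

2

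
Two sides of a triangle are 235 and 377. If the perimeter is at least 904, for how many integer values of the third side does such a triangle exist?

320

Triangle inequality: 142 < x < 612. Perimeter ≥ 904 gives x ≥ 904 − 235 − 377 = 292.
So 292 ≤ x < 612; integers 292 through 611: 320 values.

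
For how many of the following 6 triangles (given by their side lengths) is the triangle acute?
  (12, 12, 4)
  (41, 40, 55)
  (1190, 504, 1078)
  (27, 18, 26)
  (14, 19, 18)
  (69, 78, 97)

5

(12,12,4): 4²+12² = 160 > 144 = 12² → acute
(41,40,55): 40²+41² = 3281 > 3025 = 55² → acute
(1190,504,1078): 504²+1078² = 1416100 = 1190² → right
(27,18,26): 18²+26² = 1000 > 729 = 27² → acute
(14,19,18): 14²+18² = 520 > 361 = 19² → acute
(69,78,97): 69²+78² = 10845 > 9409 = 97² → acute
5 of the 6 are acute.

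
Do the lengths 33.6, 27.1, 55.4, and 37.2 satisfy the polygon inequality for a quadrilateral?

A quadrilateral exists iff every side is shorter than the sum of the others — equivalently, the longest side is less than the sum of the rest.
Longest side 55.4 < 97.9 (sum of the remaining 3), so yes.

Yes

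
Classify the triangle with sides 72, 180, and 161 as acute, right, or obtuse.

Compare the square of the longest side to the sum of squares of the other two: 72² + 161² = 31105 < 32400 = 180².

obtuse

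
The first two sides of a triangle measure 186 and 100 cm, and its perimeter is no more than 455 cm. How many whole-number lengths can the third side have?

Triangle inequality: 86 < x < 286. Perimeter ≤ 455 gives x ≤ 455 − 186 − 100 = 169.
So 86 < x ≤ 169; integers 87 through 169: 83 values.

83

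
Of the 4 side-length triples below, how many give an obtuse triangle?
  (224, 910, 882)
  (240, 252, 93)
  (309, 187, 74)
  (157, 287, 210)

1

(224,910,882): 224²+882² = 828100 = 910² → right
(240,252,93): 93²+240² = 66249 > 63504 = 252² → acute
(309,187,74): 74+187 ≤ 309, not a triangle
(157,287,210): 157²+210² = 68749 < 82369 = 287² → obtuse
1 of the 4 is obtuse.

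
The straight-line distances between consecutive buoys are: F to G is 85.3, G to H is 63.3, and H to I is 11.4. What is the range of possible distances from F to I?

10.6 ≤ FI ≤ 160.0

The maximum is all hops collinear in one direction: 85.3 + 63.3 + 11.4 = 160.0.
The longest hop is 85.3; the others sum to 74.7. Folding the others back against it leaves at least 85.3 − 74.7 = 10.6.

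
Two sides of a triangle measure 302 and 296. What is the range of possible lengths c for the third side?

6 < c < 598

By the triangle inequality, c must be less than 302 + 296 = 598 and greater than |302 − 296| = 6.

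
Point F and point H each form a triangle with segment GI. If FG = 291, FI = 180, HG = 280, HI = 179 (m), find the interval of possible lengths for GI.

111 < GI < 459

From triangle FGI: |291 − 180| < GI < 291 + 180, i.e. 111 < GI < 471.
From triangle HGI: 101 < GI < 459.
Both must hold, so GI lies in the intersection.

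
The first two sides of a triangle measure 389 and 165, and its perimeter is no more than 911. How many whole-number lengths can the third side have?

Triangle inequality: 224 < x < 554. Perimeter ≤ 911 gives x ≤ 911 − 389 − 165 = 357.
So 224 < x ≤ 357; integers 225 through 357: 133 values.

133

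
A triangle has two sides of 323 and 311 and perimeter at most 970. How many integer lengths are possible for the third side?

324

Triangle inequality: 12 < x < 634. Perimeter ≤ 970 gives x ≤ 970 − 323 − 311 = 336.
So 12 < x ≤ 336; integers 13 through 336: 324 values.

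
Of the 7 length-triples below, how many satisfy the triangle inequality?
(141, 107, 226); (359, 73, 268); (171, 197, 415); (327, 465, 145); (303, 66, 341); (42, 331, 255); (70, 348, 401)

4

(107,141,226): 107+141 > 226 → valid
(73,268,359): 73+268 ≤ 359 → not valid
(171,197,415): 171+197 ≤ 415 → not valid
(145,327,465): 145+327 > 465 → valid
(66,303,341): 66+303 > 341 → valid
(42,255,331): 42+255 ≤ 331 → not valid
(70,348,401): 70+348 > 401 → valid
4 of the 7 triples form a triangle.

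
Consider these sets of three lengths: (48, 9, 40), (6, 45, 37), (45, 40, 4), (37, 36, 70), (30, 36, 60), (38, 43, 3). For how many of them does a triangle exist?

(9,40,48): 9+40 > 48 → valid
(6,37,45): 6+37 ≤ 45 → not valid
(4,40,45): 4+40 ≤ 45 → not valid
(36,37,70): 36+37 > 70 → valid
(30,36,60): 30+36 > 60 → valid
(3,38,43): 3+38 ≤ 43 → not valid
3 of the 6 triples form a triangle.

3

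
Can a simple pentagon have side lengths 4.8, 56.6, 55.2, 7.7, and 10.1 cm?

A pentagon exists iff every side is shorter than the sum of the others — equivalently, the longest side is less than the sum of the rest.
Longest side 56.6 < 77.8 (sum of the remaining 4), so yes.

Yes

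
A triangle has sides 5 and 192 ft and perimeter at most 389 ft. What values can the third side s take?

187 < s ≤ 192 ft

Triangle inequality alone gives 187 < s < 197.
The perimeter condition gives s ≤ 389 − 5 − 192 = 192.
Intersecting the two: 187 < s ≤ 192.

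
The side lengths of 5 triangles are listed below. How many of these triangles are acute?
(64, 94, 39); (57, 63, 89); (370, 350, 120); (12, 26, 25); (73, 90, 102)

(64,94,39): 39²+64² = 5617 < 8836 = 94² → obtuse
(57,63,89): 57²+63² = 7218 < 7921 = 89² → obtuse
(370,350,120): 120²+350² = 136900 = 370² → right
(12,26,25): 12²+25² = 769 > 676 = 26² → acute
(73,90,102): 73²+90² = 13429 > 10404 = 102² → acute
2 of the 5 are acute.

2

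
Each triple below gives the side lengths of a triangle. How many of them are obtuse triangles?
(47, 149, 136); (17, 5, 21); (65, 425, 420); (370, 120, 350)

2

(47,149,136): 47²+136² = 20705 < 22201 = 149² → obtuse
(17,5,21): 5²+17² = 314 < 441 = 21² → obtuse
(65,425,420): 65²+420² = 180625 = 425² → right
(370,120,350): 120²+350² = 136900 = 370² → right
2 of the 4 are obtuse.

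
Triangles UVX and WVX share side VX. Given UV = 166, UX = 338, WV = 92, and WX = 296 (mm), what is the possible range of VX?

From triangle UVX: |166 − 338| < VX < 166 + 338, i.e. 172 < VX < 504.
From triangle WVX: 204 < VX < 388.
Both must hold, so VX lies in the intersection.

204 < VX < 388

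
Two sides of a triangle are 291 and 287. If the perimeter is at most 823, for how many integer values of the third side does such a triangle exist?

Triangle inequality: 4 < x < 578. Perimeter ≤ 823 gives x ≤ 823 − 291 − 287 = 245.
So 4 < x ≤ 245; integers 5 through 245: 241 values.

241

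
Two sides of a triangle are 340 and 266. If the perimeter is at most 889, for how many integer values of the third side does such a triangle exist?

209

Triangle inequality: 74 < x < 606. Perimeter ≤ 889 gives x ≤ 889 − 340 − 266 = 283.
So 74 < x ≤ 283; integers 75 through 283: 209 values.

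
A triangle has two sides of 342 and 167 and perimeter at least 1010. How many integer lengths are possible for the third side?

Triangle inequality: 175 < x < 509. Perimeter ≥ 1010 gives x ≥ 1010 − 342 − 167 = 501.
So 501 ≤ x < 509; integers 501 through 508: 8 values.

8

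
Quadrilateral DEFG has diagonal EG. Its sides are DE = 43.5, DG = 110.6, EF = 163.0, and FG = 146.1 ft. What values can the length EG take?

From triangle DEG: |43.5 − 110.6| < EG < 43.5 + 110.6, i.e. 67.1 < EG < 154.1.
From triangle FEG: 16.9 < EG < 309.1.
Both must hold, so EG lies in the intersection.

67.1 < EG < 154.1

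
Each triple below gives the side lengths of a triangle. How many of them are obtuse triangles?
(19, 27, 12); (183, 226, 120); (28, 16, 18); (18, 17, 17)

(19,27,12): 12²+19² = 505 < 729 = 27² → obtuse
(183,226,120): 120²+183² = 47889 < 51076 = 226² → obtuse
(28,16,18): 16²+18² = 580 < 784 = 28² → obtuse
(18,17,17): 17²+17² = 578 > 324 = 18² → acute
3 of the 4 are obtuse.

3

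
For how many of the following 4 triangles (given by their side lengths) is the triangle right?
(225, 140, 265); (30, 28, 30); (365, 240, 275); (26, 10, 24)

3

(225,140,265): 140²+225² = 70225 = 265² → right
(30,28,30): 28²+30² = 1684 > 900 = 30² → acute
(365,240,275): 240²+275² = 133225 = 365² → right
(26,10,24): 10²+24² = 676 = 26² → right
3 of the 4 are right.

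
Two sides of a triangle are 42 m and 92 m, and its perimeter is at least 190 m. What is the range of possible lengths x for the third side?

Triangle inequality alone gives 50 < x < 134.
The perimeter condition gives x ≥ 190 − 42 − 92 = 56.
Intersecting the two: 56 ≤ x < 134.

56 ≤ x < 134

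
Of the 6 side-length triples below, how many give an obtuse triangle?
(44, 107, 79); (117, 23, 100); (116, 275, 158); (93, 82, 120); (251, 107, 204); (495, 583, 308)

(44,107,79): 44²+79² = 8177 < 11449 = 107² → obtuse
(117,23,100): 23²+100² = 10529 < 13689 = 117² → obtuse
(116,275,158): 116+158 ≤ 275, not a triangle
(93,82,120): 82²+93² = 15373 > 14400 = 120² → acute
(251,107,204): 107²+204² = 53065 < 63001 = 251² → obtuse
(495,583,308): 308²+495² = 339889 = 583² → right
3 of the 6 are obtuse.

3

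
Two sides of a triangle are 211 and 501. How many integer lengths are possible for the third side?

The third side lies in the open interval (290, 712).
Integers from 291 to 711 inclusive: 711 − 291 + 1 = 421.

421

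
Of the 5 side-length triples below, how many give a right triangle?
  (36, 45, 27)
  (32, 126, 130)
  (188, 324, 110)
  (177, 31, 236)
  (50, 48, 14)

3

(36,45,27): 27²+36² = 2025 = 45² → right
(32,126,130): 32²+126² = 16900 = 130² → right
(188,324,110): 110+188 ≤ 324, not a triangle
(177,31,236): 31+177 ≤ 236, not a triangle
(50,48,14): 14²+48² = 2500 = 50² → right
3 of the 5 are right.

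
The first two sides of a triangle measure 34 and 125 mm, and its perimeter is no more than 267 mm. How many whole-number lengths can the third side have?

17

Triangle inequality: 91 < x < 159. Perimeter ≤ 267 gives x ≤ 267 − 34 − 125 = 108.
So 91 < x ≤ 108; integers 92 through 108: 17 values.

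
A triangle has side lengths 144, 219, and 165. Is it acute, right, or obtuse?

Compare the square of the longest side to the sum of squares of the other two: 144² + 165² = 47961 = 219².

right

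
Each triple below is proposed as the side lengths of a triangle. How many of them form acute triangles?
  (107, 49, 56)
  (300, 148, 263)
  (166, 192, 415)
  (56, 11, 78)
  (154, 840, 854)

1

(107,49,56): 49+56 ≤ 107, not a triangle
(300,148,263): 148²+263² = 91073 > 90000 = 300² → acute
(166,192,415): 166+192 ≤ 415, not a triangle
(56,11,78): 11+56 ≤ 78, not a triangle
(154,840,854): 154²+840² = 729316 = 854² → right
1 of the 5 is acute.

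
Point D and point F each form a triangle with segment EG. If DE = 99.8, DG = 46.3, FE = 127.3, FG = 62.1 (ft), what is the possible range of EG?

From triangle DEG: |99.8 − 46.3| < EG < 99.8 + 46.3, i.e. 53.5 < EG < 146.1.
From triangle FEG: 65.2 < EG < 189.4.
Both must hold, so EG lies in the intersection.

65.2 < EG < 146.1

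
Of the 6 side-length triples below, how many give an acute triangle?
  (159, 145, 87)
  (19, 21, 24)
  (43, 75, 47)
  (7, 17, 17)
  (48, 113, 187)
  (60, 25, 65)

3

(159,145,87): 87²+145² = 28594 > 25281 = 159² → acute
(19,21,24): 19²+21² = 802 > 576 = 24² → acute
(43,75,47): 43²+47² = 4058 < 5625 = 75² → obtuse
(7,17,17): 7²+17² = 338 > 289 = 17² → acute
(48,113,187): 48+113 ≤ 187, not a triangle
(60,25,65): 25²+60² = 4225 = 65² → right
3 of the 6 are acute.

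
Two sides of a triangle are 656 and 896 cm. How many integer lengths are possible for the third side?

The third side lies in the open interval (240, 1552).
Integers from 241 to 1551 inclusive: 1551 − 241 + 1 = 1311.

1311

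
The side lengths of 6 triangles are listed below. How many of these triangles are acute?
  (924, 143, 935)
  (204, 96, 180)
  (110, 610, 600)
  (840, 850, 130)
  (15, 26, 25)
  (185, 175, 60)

1

(924,143,935): 143²+924² = 874225 = 935² → right
(204,96,180): 96²+180² = 41616 = 204² → right
(110,610,600): 110²+600² = 372100 = 610² → right
(840,850,130): 130²+840² = 722500 = 850² → right
(15,26,25): 15²+25² = 850 > 676 = 26² → acute
(185,175,60): 60²+175² = 34225 = 185² → right
1 of the 6 is acute.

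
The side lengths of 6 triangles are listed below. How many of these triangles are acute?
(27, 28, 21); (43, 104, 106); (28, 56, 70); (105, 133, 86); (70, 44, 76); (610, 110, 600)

(27,28,21): 21²+27² = 1170 > 784 = 28² → acute
(43,104,106): 43²+104² = 12665 > 11236 = 106² → acute
(28,56,70): 28²+56² = 3920 < 4900 = 70² → obtuse
(105,133,86): 86²+105² = 18421 > 17689 = 133² → acute
(70,44,76): 44²+70² = 6836 > 5776 = 76² → acute
(610,110,600): 110²+600² = 372100 = 610² → right
4 of the 6 are acute.

4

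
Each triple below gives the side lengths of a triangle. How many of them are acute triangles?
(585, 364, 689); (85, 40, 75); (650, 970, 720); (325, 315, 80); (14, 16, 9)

1

(585,364,689): 364²+585² = 474721 = 689² → right
(85,40,75): 40²+75² = 7225 = 85² → right
(650,970,720): 650²+720² = 940900 = 970² → right
(325,315,80): 80²+315² = 105625 = 325² → right
(14,16,9): 9²+14² = 277 > 256 = 16² → acute
1 of the 5 is acute.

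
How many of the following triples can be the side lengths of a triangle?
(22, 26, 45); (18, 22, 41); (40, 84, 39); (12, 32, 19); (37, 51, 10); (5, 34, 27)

(22,26,45): 22+26 > 45 → valid
(18,22,41): 18+22 ≤ 41 → not valid
(39,40,84): 39+40 ≤ 84 → not valid
(12,19,32): 12+19 ≤ 32 → not valid
(10,37,51): 10+37 ≤ 51 → not valid
(5,27,34): 5+27 ≤ 34 → not valid
1 of the 6 triples forms a triangle.

1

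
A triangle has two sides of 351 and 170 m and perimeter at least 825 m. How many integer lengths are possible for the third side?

217

Triangle inequality: 181 < x < 521. Perimeter ≥ 825 gives x ≥ 825 − 351 − 170 = 304.
So 304 ≤ x < 521; integers 304 through 520: 217 values.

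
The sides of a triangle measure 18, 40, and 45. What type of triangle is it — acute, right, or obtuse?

Compare the square of the longest side to the sum of squares of the other two: 18² + 40² = 1924 < 2025 = 45².

obtuse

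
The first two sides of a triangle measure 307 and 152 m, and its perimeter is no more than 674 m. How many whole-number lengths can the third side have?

60

Triangle inequality: 155 < x < 459. Perimeter ≤ 674 gives x ≤ 674 − 307 − 152 = 215.
So 155 < x ≤ 215; integers 156 through 215: 60 values.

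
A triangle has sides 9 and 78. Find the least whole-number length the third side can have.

The third side must be strictly greater than |9 − 78| = 69.
The smallest integer above 69 is 70.

70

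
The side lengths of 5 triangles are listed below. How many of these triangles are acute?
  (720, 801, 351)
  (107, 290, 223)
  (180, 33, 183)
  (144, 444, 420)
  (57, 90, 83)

(720,801,351): 351²+720² = 641601 = 801² → right
(107,290,223): 107²+223² = 61178 < 84100 = 290² → obtuse
(180,33,183): 33²+180² = 33489 = 183² → right
(144,444,420): 144²+420² = 197136 = 444² → right
(57,90,83): 57²+83² = 10138 > 8100 = 90² → acute
1 of the 5 is acute.

1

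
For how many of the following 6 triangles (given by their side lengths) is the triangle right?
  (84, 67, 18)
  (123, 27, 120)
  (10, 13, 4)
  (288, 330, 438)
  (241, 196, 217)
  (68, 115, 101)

2

(84,67,18): 18²+67² = 4813 < 7056 = 84² → obtuse
(123,27,120): 27²+120² = 15129 = 123² → right
(10,13,4): 4²+10² = 116 < 169 = 13² → obtuse
(288,330,438): 288²+330² = 191844 = 438² → right
(241,196,217): 196²+217² = 85505 > 58081 = 241² → acute
(68,115,101): 68²+101² = 14825 > 13225 = 115² → acute
2 of the 6 are right.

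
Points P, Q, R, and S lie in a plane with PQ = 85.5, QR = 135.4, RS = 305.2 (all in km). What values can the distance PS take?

The maximum is all hops collinear in one direction: 85.5 + 135.4 + 305.2 = 526.1.
The longest hop is 305.2; the others sum to 220.9. Folding the others back against it leaves at least 305.2 − 220.9 = 84.3.

84.3 ≤ PS ≤ 526.1 km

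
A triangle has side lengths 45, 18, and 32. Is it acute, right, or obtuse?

obtuse

Compare the square of the longest side to the sum of squares of the other two: 18² + 32² = 1348 < 2025 = 45².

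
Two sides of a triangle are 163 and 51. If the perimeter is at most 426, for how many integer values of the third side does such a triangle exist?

100

Triangle inequality: 112 < x < 214. Perimeter ≤ 426 gives x ≤ 426 − 163 − 51 = 212.
So 112 < x ≤ 212; integers 113 through 212: 100 values.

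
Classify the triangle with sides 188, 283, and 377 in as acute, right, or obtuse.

obtuse

Compare the square of the longest side to the sum of squares of the other two: 188² + 283² = 115433 < 142129 = 377².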